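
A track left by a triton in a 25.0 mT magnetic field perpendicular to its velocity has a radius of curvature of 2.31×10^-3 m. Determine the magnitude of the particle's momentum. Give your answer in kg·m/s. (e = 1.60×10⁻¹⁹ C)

p ≈ 9.24×10^-24 kg·m/s

Since qvB = mv²/r, the momentum p = mv = qBr.
p = (1×1.60×10^-19)(0.0250)(2.31×10^-3) = 9.24×10^-24 kg·m/s.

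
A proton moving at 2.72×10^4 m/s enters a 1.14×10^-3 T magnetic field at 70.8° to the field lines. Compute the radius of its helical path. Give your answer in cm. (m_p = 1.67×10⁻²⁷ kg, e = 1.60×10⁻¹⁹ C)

r ≈ 23.5 cm

Only the perpendicular component v⊥ = v sin70.8° = 2.57×10^4 m/s is bent by the field.
r = m v⊥ /(qB) = (1.67×10^-27)(2.57×10^4) / [(1×1.60×10^-19)(1.14×10^-3)] = 0.235 m.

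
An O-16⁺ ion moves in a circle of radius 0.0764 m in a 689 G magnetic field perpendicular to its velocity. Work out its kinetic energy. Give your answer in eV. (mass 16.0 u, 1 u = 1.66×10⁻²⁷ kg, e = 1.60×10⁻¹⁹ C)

K ≈ 83.5 eV

v = qBr/m = (1×1.60×10^-19)(0.0689)(0.0764) / (2.66×10^-26) = 3.17×10^4 m/s.
K = ½mv² = 0.5·(2.66×10^-26)·(3.17×10^4)² = 1.34×10^-17 J = 83.5 eV.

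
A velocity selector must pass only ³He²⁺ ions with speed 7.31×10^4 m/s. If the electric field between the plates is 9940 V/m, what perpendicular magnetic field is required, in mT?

B ≈ 136 mT

qE = qvB ⇒ B = E/v = (9940) / (7.31×10^4) = 0.136 T.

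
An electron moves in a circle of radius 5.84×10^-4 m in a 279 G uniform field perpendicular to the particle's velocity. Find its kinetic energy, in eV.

v = qBr/m = (1×1.60×10^-19)(0.0279)(5.84×10^-4) / (9.11×10^-31) = 2.86×10^6 m/s.
K = ½mv² = 0.5·(9.11×10^-31)·(2.86×10^6)² = 3.73×10^-18 J = 23.3 eV.

K ≈ 23.3 eV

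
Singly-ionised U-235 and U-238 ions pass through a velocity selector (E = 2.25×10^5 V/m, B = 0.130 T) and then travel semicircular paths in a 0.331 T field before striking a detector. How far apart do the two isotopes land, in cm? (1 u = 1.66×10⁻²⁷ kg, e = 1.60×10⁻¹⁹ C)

Both emerge at v = E/B₁ = 1.73×10^6 m/s.
r = mv/(qB₂), so r₁ = 12.749 m and r₂ = 12.911 m, giving Δr = 0.163 m.
After a semicircle each ion lands a diameter 2r from the entry slit, so the separation is 2Δr = 0.325 m.

Δd ≈ 32.5 cm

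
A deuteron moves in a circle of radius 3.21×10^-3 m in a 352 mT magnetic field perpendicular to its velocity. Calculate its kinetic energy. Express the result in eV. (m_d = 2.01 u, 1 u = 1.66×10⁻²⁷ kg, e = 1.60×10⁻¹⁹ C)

v = qBr/m = (1×1.60×10^-19)(0.352)(3.21×10^-3) / (3.34×10^-27) = 5.42×10^4 m/s.
K = ½mv² = 0.5·(3.34×10^-27)·(5.42×10^4)² = 4.90×10^-18 J = 30.6 eV.

K ≈ 30.6 eV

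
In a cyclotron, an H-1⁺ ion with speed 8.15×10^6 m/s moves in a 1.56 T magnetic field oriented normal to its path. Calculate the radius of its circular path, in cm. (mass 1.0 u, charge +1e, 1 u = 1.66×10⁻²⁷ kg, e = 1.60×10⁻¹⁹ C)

The magnetic force provides the centripetal force: qvB = mv²/r, so r = mv/(qB).
r = (1.66×10^-27 kg)(8.15×10^6 m/s) / [(1×1.60×10^-19 C)(1.56 T)] = 0.0542 m.

r ≈ 5.42 cm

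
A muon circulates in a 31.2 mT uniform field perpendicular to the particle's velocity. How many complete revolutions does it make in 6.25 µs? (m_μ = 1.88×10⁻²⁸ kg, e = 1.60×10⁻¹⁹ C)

T = 2πm/(qB) = 2π(1.88×10^-28) / [(1×1.60×10^-19)(0.0312)] = 2.3663×10^-7 s.
N = t/T = 6.25×10^-6 / 2.3663×10^-7 ≈ 26.41, so 26 complete revolutions.

N = 26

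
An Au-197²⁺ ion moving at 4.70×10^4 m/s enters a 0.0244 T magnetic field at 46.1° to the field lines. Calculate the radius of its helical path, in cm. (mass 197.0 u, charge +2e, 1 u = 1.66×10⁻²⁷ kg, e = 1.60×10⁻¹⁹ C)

r ≈ 142 cm

Only the perpendicular component v⊥ = v sin46.1° = 3.39×10^4 m/s is bent by the field.
r = m v⊥ /(qB) = (3.27×10^-25)(3.39×10^4) / [(2×1.60×10^-19)(0.0244)] = 1.42 m.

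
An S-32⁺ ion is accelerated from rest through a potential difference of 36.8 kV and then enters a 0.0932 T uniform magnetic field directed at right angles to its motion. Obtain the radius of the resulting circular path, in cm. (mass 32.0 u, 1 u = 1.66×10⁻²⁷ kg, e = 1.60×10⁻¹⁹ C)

The kinetic energy gained is K = qV = (1×1.60×10^-19)(3.68×10^4) = 5.89×10^-15 J.
v = √(2K/m) = 4.71×10^5 m/s.
r = mv/(qB) = (5.31×10^-26)(4.71×10^5) / [(1×1.60×10^-19)(0.0932)] = 1.68 m.

r ≈ 168 cm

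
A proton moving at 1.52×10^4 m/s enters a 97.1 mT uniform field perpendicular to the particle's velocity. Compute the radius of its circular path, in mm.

The magnetic force provides the centripetal force: qvB = mv²/r, so r = mv/(qB).
r = (1.67×10^-27 kg)(1.52×10^4 m/s) / [(1×1.60×10^-19 C)(0.0971 T)] = 1.63×10^-3 m.

r ≈ 1.63 mm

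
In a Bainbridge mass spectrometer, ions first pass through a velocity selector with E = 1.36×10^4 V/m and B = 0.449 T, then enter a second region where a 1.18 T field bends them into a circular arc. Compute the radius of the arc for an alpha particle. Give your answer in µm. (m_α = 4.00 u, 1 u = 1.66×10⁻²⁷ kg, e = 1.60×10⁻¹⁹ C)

r ≈ 533 µm

The selector passes v = E/B = 1.36×10^4/0.449 = 3.03×10^4 m/s.
In the deflection region, r = mv/(qB₂) = (6.64×10^-27)(3.03×10^4) / [(2×1.60×10^-19)(1.18)] = 5.33×10^-4 m.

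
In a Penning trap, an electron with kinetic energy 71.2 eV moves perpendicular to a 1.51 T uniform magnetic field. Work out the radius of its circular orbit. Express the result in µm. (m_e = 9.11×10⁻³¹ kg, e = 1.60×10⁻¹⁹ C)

Convert the energy: K = 71.2 eV = 1.14×10^-17 J.
v = √(2K/m) = √(2·1.14×10^-17/9.11×10^-31) = 5.00×10^6 m/s.
r = mv/(qB) = (9.11×10^-31)(5.00×10^6) / [(1×1.60×10^-19)(1.51)] = 1.89×10^-5 m.

r ≈ 18.9 µm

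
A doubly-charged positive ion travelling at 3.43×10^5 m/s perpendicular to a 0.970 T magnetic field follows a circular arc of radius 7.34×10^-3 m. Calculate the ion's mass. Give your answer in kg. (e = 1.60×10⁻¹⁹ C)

qvB = mv²/r ⇒ m = qBr/v.
m = (2×1.60×10^-19)(0.970)(7.34×10^-3) / (3.43×10^5) = 6.64×10^-27 kg.

m ≈ 6.64×10^-27 kg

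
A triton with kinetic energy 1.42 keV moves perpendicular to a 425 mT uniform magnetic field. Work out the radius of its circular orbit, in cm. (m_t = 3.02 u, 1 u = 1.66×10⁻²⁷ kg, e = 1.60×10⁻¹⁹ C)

r ≈ 2.22 cm

Convert the energy: K = 1.42 keV = 2.27×10^-16 J.
v = √(2K/m) = √(2·2.27×10^-16/5.01×10^-27) = 3.01×10^5 m/s.
r = mv/(qB) = (5.01×10^-27)(3.01×10^5) / [(1×1.60×10^-19)(0.425)] = 0.0222 m.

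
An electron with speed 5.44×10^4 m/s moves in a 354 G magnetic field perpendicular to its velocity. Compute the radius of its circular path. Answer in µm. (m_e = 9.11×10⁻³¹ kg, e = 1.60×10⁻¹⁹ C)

The magnetic force provides the centripetal force: qvB = mv²/r, so r = mv/(qB).
r = (9.11×10^-31 kg)(5.44×10^4 m/s) / [(1×1.60×10^-19 C)(0.0354 T)] = 8.75×10^-6 m.

r ≈ 8.75 µm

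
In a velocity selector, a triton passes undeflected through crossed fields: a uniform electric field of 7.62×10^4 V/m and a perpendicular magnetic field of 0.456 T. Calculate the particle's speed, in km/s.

For zero net force, qE = qvB, so v = E/B.
v = (7.62×10^4) / (0.456) = 1.67×10^5 m/s.

v ≈ 167 km/s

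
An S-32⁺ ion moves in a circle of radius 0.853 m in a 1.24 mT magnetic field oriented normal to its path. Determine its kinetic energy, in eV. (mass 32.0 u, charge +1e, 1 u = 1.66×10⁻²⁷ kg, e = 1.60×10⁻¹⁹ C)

v = qBr/m = (1×1.60×10^-19)(1.24×10^-3)(0.853) / (5.31×10^-26) = 3190 m/s.
K = ½mv² = 0.5·(5.31×10^-26)·(3190)² = 2.70×10^-19 J = 1.68 eV.

K ≈ 1.68 eV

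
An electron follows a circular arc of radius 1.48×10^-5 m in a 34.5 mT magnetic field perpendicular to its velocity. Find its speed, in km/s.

v ≈ 89.7 km/s

From qvB = mv²/r, v = qBr/m.
v = (1×1.60×10^-19)(0.0345)(1.48×10^-5) / (9.11×10^-31) = 8.97×10^4 m/s.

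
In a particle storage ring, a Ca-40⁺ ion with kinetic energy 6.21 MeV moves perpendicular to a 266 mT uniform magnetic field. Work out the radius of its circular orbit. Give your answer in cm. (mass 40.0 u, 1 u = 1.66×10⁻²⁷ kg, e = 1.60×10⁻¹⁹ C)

r ≈ 853 cm

Convert the energy: K = 6.21 MeV = 9.94×10^-13 J.
v = √(2K/m) = √(2·9.94×10^-13/6.64×10^-26) = 5.47×10^6 m/s.
r = mv/(qB) = (6.64×10^-26)(5.47×10^6) / [(1×1.60×10^-19)(0.266)] = 8.53 m.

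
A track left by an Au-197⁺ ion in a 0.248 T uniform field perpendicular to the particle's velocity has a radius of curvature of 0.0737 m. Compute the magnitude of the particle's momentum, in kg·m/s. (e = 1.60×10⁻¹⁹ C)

Since qvB = mv²/r, the momentum p = mv = qBr.
p = (1×1.60×10^-19)(0.248)(0.0737) = 2.92×10^-21 kg·m/s.

p ≈ 2.92×10^-21 kg·m/s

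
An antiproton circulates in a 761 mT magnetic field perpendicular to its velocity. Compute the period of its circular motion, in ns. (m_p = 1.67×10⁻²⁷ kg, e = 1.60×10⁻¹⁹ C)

The cyclotron period is independent of speed: T = 2πm/(qB).
T = 2π(1.67×10^-27) / [(1×1.60×10^-19)(0.761)] = 8.62×10^-8 s.

T ≈ 86.2 ns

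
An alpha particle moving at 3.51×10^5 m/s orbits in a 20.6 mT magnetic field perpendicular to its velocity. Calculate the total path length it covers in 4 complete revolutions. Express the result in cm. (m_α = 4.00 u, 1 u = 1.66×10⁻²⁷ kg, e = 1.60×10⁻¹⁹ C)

L ≈ 889 cm

r = mv/(qB) = 0.354 m, so one revolution covers 2πr = 2.22 m.
In 4 revolutions: L = 4·2πr = 8.89 m.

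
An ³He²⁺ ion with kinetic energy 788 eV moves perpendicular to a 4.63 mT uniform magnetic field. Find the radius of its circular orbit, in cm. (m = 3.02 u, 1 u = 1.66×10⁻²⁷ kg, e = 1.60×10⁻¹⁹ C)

r ≈ 75.9 cm

Convert the energy: K = 788 eV = 1.26×10^-16 J.
v = √(2K/m) = √(2·1.26×10^-16/5.01×10^-27) = 2.24×10^5 m/s.
r = mv/(qB) = (5.01×10^-27)(2.24×10^5) / [(2×1.60×10^-19)(4.63×10^-3)] = 0.759 m.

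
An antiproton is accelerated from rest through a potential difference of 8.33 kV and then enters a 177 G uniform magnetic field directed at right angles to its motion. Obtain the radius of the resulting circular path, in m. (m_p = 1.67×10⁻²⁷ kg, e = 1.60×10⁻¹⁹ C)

r ≈ 0.745 m

The kinetic energy gained is K = qV = (1×1.60×10^-19)(8330) = 1.33×10^-15 J.
v = √(2K/m) = 1.26×10^6 m/s.
r = mv/(qB) = (1.67×10^-27)(1.26×10^6) / [(1×1.60×10^-19)(0.0177)] = 0.745 m.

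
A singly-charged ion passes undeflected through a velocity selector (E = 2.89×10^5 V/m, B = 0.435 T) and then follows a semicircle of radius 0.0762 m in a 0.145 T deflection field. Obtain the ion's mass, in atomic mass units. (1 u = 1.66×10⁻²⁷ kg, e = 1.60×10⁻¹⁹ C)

v = E/B₁ = 6.64×10^5 m/s.
From r = mv/(qB₂), m = qB₂r/v = (1×1.60×10^-19)(0.145)(0.0762) / (6.64×10^5) = 2.66×10^-27 kg.
In atomic mass units: m = 2.66×10^-27 / 1.66×10^-27 = 1.60 u.

m ≈ 1.60 u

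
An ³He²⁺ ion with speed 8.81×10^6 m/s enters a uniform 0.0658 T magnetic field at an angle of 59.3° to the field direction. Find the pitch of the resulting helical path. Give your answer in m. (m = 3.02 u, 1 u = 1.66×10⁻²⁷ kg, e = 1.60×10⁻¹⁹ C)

The velocity component along B is v∥ = v cos59.3° = 4.50×10^6 m/s.
The cyclotron period T = 2πm/(qB) = 1.50×10^-6 s is set by m, q, B alone.
Pitch = v∥·T = (4.50×10^6)(1.50×10^-6) = 6.73 m.

pitch ≈ 6.73 m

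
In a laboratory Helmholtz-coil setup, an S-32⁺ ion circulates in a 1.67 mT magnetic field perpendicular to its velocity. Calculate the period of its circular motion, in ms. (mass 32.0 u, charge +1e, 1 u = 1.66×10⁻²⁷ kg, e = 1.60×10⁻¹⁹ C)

T ≈ 1.25 ms

The cyclotron period is independent of speed: T = 2πm/(qB).
T = 2π(5.31×10^-26) / [(1×1.60×10^-19)(1.67×10^-3)] = 1.25×10^-3 s.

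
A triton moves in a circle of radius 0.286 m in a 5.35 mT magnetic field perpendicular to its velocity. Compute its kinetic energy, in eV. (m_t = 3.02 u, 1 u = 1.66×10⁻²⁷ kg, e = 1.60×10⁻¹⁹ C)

K ≈ 37.4 eV

v = qBr/m = (1×1.60×10^-19)(5.35×10^-3)(0.286) / (5.01×10^-27) = 4.88×10^4 m/s.
K = ½mv² = 0.5·(5.01×10^-27)·(4.88×10^4)² = 5.98×10^-18 J = 37.4 eV.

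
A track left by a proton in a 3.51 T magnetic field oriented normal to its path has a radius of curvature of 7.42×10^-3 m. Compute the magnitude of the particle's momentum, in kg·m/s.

p ≈ 4.17×10^-21 kg·m/s

Since qvB = mv²/r, the momentum p = mv = qBr.
p = (1×1.60×10^-19)(3.51)(7.42×10^-3) = 4.17×10^-21 kg·m/s.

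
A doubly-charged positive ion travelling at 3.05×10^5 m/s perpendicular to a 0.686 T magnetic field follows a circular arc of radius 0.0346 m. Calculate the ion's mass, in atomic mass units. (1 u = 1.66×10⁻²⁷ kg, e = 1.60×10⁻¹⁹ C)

qvB = mv²/r ⇒ m = qBr/v.
m = (2×1.60×10^-19)(0.686)(0.0346) / (3.05×10^5) = 2.49×10^-26 kg = 15.0 u.

m ≈ 15.0 u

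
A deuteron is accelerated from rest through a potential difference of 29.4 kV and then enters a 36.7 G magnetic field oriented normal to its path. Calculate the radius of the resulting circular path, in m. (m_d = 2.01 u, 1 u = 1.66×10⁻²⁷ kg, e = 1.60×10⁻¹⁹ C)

The kinetic energy gained is K = qV = (1×1.60×10^-19)(2.94×10^4) = 4.70×10^-15 J.
v = √(2K/m) = 1.68×10^6 m/s.
r = mv/(qB) = (3.34×10^-27)(1.68×10^6) / [(1×1.60×10^-19)(3.67×10^-3)] = 9.54 m.

r ≈ 9.54 m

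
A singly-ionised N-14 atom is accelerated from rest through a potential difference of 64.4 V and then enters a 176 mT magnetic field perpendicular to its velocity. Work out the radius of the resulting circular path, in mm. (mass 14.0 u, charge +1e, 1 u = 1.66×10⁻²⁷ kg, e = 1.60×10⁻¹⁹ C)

The kinetic energy gained is K = qV = (1×1.60×10^-19)(64.4) = 1.03×10^-17 J.
v = √(2K/m) = 2.98×10^4 m/s.
r = mv/(qB) = (2.32×10^-26)(2.98×10^4) / [(1×1.60×10^-19)(0.176)] = 0.0246 m.

r ≈ 24.6 mm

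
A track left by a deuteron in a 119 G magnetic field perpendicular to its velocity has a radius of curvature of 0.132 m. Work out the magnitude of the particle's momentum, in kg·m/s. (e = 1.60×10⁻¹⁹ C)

Since qvB = mv²/r, the momentum p = mv = qBr.
p = (1×1.60×10^-19)(0.0119)(0.132) = 2.51×10^-22 kg·m/s.

p ≈ 2.51×10^-22 kg·m/s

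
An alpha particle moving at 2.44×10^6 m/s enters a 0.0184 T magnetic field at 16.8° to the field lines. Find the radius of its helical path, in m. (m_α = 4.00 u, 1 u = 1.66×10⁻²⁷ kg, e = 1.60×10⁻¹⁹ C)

r ≈ 0.795 m

Only the perpendicular component v⊥ = v sin16.8° = 7.05×10^5 m/s is bent by the field.
r = m v⊥ /(qB) = (6.64×10^-27)(7.05×10^5) / [(2×1.60×10^-19)(0.0184)] = 0.795 m.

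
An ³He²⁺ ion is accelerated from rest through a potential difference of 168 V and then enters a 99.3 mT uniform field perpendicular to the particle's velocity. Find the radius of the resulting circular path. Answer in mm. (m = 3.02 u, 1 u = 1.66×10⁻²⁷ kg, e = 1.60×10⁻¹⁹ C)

The kinetic energy gained is K = qV = (2×1.60×10^-19)(168) = 5.38×10^-17 J.
v = √(2K/m) = 1.46×10^5 m/s.
r = mv/(qB) = (5.01×10^-27)(1.46×10^5) / [(2×1.60×10^-19)(0.0993)] = 0.0231 m.

r ≈ 23.1 mm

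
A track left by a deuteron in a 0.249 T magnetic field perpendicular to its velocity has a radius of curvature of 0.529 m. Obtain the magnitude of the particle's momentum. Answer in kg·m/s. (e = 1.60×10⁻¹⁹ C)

p ≈ 2.11×10^-20 kg·m/s

Since qvB = mv²/r, the momentum p = mv = qBr.
p = (1×1.60×10^-19)(0.249)(0.529) = 2.11×10^-20 kg·m/s.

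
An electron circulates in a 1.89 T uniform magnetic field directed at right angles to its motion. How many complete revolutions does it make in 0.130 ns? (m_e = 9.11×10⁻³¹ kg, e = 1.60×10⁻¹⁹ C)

T = 2πm/(qB) = 2π(9.11×10^-31) / [(1×1.60×10^-19)(1.89)] = 1.8929×10^-11 s.
N = t/T = 1.30×10^-10 / 1.8929×10^-11 ≈ 6.87, so 6 complete revolutions.

N = 6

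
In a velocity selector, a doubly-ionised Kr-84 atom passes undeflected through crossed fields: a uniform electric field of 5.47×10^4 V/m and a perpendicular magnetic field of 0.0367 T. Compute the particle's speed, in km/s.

v ≈ 1490 km/s

For zero net force, qE = qvB, so v = E/B.
v = (5.47×10^4) / (0.0367) = 1.49×10^6 m/s.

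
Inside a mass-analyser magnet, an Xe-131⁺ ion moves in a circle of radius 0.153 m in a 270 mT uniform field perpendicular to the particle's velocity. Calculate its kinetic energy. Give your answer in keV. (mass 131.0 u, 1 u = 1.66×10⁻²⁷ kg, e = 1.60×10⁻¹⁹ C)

v = qBr/m = (1×1.60×10^-19)(0.270)(0.153) / (2.17×10^-25) = 3.04×10^4 m/s.
K = ½mv² = 0.5·(2.17×10^-25)·(3.04×10^4)² = 1.00×10^-16 J = 0.628 keV.

K ≈ 0.628 keV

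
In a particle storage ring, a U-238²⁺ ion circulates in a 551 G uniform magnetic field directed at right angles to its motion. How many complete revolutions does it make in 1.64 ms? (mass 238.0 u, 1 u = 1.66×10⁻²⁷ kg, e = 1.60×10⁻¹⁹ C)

T = 2πm/(qB) = 2π(3.9508×10^-25) / [(2×1.60×10^-19)(0.0551)] = 1.4079×10^-4 s.
N = t/T = 1.64×10^-3 / 1.4079×10^-4 ≈ 11.65, so 11 complete revolutions.

N = 11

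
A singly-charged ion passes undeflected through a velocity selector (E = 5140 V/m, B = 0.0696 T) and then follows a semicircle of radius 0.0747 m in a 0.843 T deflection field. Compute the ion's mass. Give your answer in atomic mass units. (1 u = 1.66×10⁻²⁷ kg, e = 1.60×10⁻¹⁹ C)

v = E/B₁ = 7.39×10^4 m/s.
From r = mv/(qB₂), m = qB₂r/v = (1×1.60×10^-19)(0.843)(0.0747) / (7.39×10^4) = 1.36×10^-25 kg.
In atomic mass units: m = 1.36×10^-25 / 1.66×10^-27 = 82.2 u.

m ≈ 82.2 u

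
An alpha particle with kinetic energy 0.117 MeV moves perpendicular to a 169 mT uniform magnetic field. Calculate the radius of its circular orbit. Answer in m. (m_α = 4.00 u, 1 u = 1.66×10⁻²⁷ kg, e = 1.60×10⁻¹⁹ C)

Convert the energy: K = 0.117 MeV = 1.87×10^-14 J.
v = √(2K/m) = √(2·1.87×10^-14/6.64×10^-27) = 2.37×10^6 m/s.
r = mv/(qB) = (6.64×10^-27)(2.37×10^6) / [(2×1.60×10^-19)(0.169)] = 0.292 m.

r ≈ 0.292 m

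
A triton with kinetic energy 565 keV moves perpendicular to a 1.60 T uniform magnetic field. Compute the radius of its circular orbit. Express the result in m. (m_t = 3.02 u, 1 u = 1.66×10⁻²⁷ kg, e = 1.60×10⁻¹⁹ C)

Convert the energy: K = 565 keV = 9.04×10^-14 J.
v = √(2K/m) = √(2·9.04×10^-14/5.01×10^-27) = 6.01×10^6 m/s.
r = mv/(qB) = (5.01×10^-27)(6.01×10^6) / [(1×1.60×10^-19)(1.60)] = 0.118 m.

r ≈ 0.118 m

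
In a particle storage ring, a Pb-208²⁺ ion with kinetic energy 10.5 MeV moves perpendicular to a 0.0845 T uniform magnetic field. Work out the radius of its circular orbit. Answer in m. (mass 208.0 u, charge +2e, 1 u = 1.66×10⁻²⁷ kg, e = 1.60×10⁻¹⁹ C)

r ≈ 39.8 m

Convert the energy: K = 10.5 MeV = 1.68×10^-12 J.
v = √(2K/m) = √(2·1.68×10^-12/3.45×10^-25) = 3.12×10^6 m/s.
r = mv/(qB) = (3.45×10^-25)(3.12×10^6) / [(2×1.60×10^-19)(0.0845)] = 39.8 m.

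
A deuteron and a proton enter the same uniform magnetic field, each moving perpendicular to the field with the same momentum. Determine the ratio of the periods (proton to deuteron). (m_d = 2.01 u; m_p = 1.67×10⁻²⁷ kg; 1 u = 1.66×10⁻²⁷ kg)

T = 2πm/(qB) is independent of speed, so T₂/T₁ = (m₂/q₂)/(m₁/q₁).
T_{proton}/T_{deuteron} = (1.67×10^-27/1e) / (3.34×10^-27/1e) = 0.501.

ratio ≈ 0.501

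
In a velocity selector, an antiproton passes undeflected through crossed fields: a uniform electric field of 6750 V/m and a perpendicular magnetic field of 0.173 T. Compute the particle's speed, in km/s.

v ≈ 39.0 km/s

For zero net force, qE = qvB, so v = E/B.
v = (6750) / (0.173) = 3.90×10^4 m/s.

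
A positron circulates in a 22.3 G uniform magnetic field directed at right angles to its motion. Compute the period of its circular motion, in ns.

The cyclotron period is independent of speed: T = 2πm/(qB).
T = 2π(9.11×10^-31) / [(1×1.60×10^-19)(2.23×10^-3)] = 1.60×10^-8 s.

T ≈ 16.0 ns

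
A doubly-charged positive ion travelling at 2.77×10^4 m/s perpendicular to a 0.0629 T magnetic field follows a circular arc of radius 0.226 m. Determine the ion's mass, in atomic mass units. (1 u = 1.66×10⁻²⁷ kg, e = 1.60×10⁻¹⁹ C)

qvB = mv²/r ⇒ m = qBr/v.
m = (2×1.60×10^-19)(0.0629)(0.226) / (2.77×10^4) = 1.64×10^-25 kg = 98.9 u.

m ≈ 98.9 u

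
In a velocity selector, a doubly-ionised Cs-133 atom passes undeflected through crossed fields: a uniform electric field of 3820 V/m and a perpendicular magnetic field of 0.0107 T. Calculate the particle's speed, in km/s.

v ≈ 357 km/s

For zero net force, qE = qvB, so v = E/B.
v = (3820) / (0.0107) = 3.57×10^5 m/s.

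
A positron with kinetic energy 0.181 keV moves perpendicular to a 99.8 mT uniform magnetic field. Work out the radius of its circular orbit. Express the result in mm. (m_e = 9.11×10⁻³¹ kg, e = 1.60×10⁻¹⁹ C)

Convert the energy: K = 0.181 keV = 2.90×10^-17 J.
v = √(2K/m) = √(2·2.90×10^-17/9.11×10^-31) = 7.97×10^6 m/s.
r = mv/(qB) = (9.11×10^-31)(7.97×10^6) / [(1×1.60×10^-19)(0.0998)] = 4.55×10^-4 m.

r ≈ 0.455 mm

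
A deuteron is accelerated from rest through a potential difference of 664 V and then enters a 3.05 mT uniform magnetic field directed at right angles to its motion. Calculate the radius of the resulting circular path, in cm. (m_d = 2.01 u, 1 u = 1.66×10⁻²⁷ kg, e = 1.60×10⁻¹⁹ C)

The kinetic energy gained is K = qV = (1×1.60×10^-19)(664) = 1.06×10^-16 J.
v = √(2K/m) = 2.52×10^5 m/s.
r = mv/(qB) = (3.34×10^-27)(2.52×10^5) / [(1×1.60×10^-19)(3.05×10^-3)] = 1.73 m.

r ≈ 173 cm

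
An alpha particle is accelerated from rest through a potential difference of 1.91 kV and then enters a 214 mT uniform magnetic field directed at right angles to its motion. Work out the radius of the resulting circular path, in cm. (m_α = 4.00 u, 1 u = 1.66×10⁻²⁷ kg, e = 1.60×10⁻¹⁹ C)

r ≈ 4.16 cm

The kinetic energy gained is K = qV = (2×1.60×10^-19)(1910) = 6.11×10^-16 J.
v = √(2K/m) = 4.29×10^5 m/s.
r = mv/(qB) = (6.64×10^-27)(4.29×10^5) / [(2×1.60×10^-19)(0.214)] = 0.0416 m.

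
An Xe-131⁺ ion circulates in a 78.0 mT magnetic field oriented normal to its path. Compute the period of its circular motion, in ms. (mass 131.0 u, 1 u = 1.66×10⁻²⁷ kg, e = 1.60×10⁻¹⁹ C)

The cyclotron period is independent of speed: T = 2πm/(qB).
T = 2π(2.17×10^-25) / [(1×1.60×10^-19)(0.0780)] = 1.09×10^-4 s.

T ≈ 0.109 ms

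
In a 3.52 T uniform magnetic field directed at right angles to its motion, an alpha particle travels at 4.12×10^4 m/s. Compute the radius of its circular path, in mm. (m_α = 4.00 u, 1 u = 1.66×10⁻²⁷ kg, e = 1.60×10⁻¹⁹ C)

The magnetic force provides the centripetal force: qvB = mv²/r, so r = mv/(qB).
r = (6.64×10^-27 kg)(4.12×10^4 m/s) / [(2×1.60×10^-19 C)(3.52 T)] = 2.43×10^-4 m.

r ≈ 0.243 mm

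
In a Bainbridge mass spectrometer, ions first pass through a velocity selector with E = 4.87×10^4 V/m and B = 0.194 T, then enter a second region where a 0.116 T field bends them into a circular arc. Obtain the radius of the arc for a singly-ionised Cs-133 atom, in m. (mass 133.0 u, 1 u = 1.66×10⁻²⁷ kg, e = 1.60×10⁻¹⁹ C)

The selector passes v = E/B = 4.87×10^4/0.194 = 2.51×10^5 m/s.
In the deflection region, r = mv/(qB₂) = (2.21×10^-25)(2.51×10^5) / [(1×1.60×10^-19)(0.116)] = 2.99 m.

r ≈ 2.99 m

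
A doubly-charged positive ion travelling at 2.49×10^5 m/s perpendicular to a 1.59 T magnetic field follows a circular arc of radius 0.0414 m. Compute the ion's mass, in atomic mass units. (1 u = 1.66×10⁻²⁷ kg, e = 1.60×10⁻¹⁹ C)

m ≈ 51.0 u

qvB = mv²/r ⇒ m = qBr/v.
m = (2×1.60×10^-19)(1.59)(0.0414) / (2.49×10^5) = 8.46×10^-26 kg = 51.0 u.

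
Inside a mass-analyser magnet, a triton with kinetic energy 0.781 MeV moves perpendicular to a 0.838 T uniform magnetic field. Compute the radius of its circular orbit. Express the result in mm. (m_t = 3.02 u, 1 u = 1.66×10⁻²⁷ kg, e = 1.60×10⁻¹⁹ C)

r ≈ 264 mm

Convert the energy: K = 0.781 MeV = 1.25×10^-13 J.
v = √(2K/m) = √(2·1.25×10^-13/5.01×10^-27) = 7.06×10^6 m/s.
r = mv/(qB) = (5.01×10^-27)(7.06×10^6) / [(1×1.60×10^-19)(0.838)] = 0.264 m.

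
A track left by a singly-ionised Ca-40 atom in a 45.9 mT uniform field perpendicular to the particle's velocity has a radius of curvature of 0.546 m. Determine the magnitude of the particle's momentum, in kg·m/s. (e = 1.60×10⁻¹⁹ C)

Since qvB = mv²/r, the momentum p = mv = qBr.
p = (1×1.60×10^-19)(0.0459)(0.546) = 4.01×10^-21 kg·m/s.

p ≈ 4.01×10^-21 kg·m/s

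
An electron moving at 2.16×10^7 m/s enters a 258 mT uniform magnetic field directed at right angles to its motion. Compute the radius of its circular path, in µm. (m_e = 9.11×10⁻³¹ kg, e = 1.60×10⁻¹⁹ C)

r ≈ 477 µm

The magnetic force provides the centripetal force: qvB = mv²/r, so r = mv/(qB).
r = (9.11×10^-31 kg)(2.16×10^7 m/s) / [(1×1.60×10^-19 C)(0.258 T)] = 4.77×10^-4 m.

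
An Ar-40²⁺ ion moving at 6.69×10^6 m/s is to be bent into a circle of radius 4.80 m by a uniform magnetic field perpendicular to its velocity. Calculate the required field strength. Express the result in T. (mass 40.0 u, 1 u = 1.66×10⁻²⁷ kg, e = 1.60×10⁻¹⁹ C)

B ≈ 0.289 T

qvB = mv²/r gives B = mv/(qr).
B = (6.64×10^-26)(6.69×10^6) / [(2×1.60×10^-19)(4.80)] = 0.289 T.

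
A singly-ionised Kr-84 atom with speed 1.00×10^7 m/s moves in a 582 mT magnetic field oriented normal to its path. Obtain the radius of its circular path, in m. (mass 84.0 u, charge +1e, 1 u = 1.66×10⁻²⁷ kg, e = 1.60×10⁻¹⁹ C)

r ≈ 15.0 m

The magnetic force provides the centripetal force: qvB = mv²/r, so r = mv/(qB).
r = (1.39×10^-25 kg)(1.00×10^7 m/s) / [(1×1.60×10^-19 C)(0.582 T)] = 15.0 m.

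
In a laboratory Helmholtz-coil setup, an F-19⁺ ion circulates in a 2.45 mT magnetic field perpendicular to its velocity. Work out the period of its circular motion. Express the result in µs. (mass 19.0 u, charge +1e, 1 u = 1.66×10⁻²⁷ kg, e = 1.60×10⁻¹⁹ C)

T ≈ 506 µs

The cyclotron period is independent of speed: T = 2πm/(qB).
T = 2π(3.15×10^-26) / [(1×1.60×10^-19)(2.45×10^-3)] = 5.06×10^-4 s.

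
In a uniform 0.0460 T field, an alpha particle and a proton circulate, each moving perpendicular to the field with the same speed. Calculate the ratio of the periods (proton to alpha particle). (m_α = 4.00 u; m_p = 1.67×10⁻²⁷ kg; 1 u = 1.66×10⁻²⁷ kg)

T = 2πm/(qB) is independent of speed, so T₂/T₁ = (m₂/q₂)/(m₁/q₁).
T_{proton}/T_{alpha particle} = (1.67×10^-27/1e) / (6.64×10^-27/2e) = 0.503.

ratio ≈ 0.503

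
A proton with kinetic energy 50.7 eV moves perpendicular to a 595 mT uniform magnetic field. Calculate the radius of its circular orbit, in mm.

r ≈ 1.73 mm

Convert the energy: K = 50.7 eV = 8.11×10^-18 J.
v = √(2K/m) = √(2·8.11×10^-18/1.67×10^-27) = 9.86×10^4 m/s.
r = mv/(qB) = (1.67×10^-27)(9.86×10^4) / [(1×1.60×10^-19)(0.595)] = 1.73×10^-3 m.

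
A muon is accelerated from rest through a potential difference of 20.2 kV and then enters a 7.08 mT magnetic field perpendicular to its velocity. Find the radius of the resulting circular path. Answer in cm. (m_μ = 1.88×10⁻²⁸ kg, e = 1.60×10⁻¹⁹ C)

r ≈ 97.3 cm

The kinetic energy gained is K = qV = (1×1.60×10^-19)(2.02×10^4) = 3.23×10^-15 J.
v = √(2K/m) = 5.86×10^6 m/s.
r = mv/(qB) = (1.88×10^-28)(5.86×10^6) / [(1×1.60×10^-19)(7.08×10^-3)] = 0.973 m.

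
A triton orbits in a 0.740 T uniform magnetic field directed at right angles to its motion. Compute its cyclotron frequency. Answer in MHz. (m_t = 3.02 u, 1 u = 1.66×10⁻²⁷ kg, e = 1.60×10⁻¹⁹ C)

f = qB/(2πm) = (1×1.60×10^-19)(0.740) / [2π(5.01×10^-27)] = 3.76×10^6 Hz.

f ≈ 3.76 MHz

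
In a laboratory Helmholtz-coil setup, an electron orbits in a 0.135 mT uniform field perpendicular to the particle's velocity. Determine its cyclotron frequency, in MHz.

f = qB/(2πm) = (1×1.60×10^-19)(1.35×10^-4) / [2π(9.11×10^-31)] = 3.77×10^6 Hz.

f ≈ 3.77 MHz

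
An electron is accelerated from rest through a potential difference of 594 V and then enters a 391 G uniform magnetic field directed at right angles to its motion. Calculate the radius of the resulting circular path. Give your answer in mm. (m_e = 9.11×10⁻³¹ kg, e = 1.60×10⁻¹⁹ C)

The kinetic energy gained is K = qV = (1×1.60×10^-19)(594) = 9.50×10^-17 J.
v = √(2K/m) = 1.44×10^7 m/s.
r = mv/(qB) = (9.11×10^-31)(1.44×10^7) / [(1×1.60×10^-19)(0.0391)] = 2.10×10^-3 m.

r ≈ 2.10 mm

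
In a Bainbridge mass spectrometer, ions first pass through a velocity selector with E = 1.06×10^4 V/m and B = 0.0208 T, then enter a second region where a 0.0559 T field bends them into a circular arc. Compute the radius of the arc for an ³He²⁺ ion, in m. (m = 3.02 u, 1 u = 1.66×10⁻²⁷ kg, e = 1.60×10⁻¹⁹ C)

r ≈ 0.143 m

The selector passes v = E/B = 1.06×10^4/0.0208 = 5.10×10^5 m/s.
In the deflection region, r = mv/(qB₂) = (5.01×10^-27)(5.10×10^5) / [(2×1.60×10^-19)(0.0559)] = 0.143 m.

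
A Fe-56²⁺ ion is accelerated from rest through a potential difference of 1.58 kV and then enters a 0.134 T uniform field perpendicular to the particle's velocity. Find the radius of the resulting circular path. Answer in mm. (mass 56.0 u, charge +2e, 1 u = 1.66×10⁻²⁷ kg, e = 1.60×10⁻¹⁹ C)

The kinetic energy gained is K = qV = (2×1.60×10^-19)(1580) = 5.06×10^-16 J.
v = √(2K/m) = 1.04×10^5 m/s.
r = mv/(qB) = (9.30×10^-26)(1.04×10^5) / [(2×1.60×10^-19)(0.134)] = 0.226 m.

r ≈ 226 mm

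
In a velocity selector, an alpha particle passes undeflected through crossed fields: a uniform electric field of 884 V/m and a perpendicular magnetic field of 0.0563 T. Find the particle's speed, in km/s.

For zero net force, qE = qvB, so v = E/B.
v = (884) / (0.0563) = 1.57×10^4 m/s.

v ≈ 15.7 km/s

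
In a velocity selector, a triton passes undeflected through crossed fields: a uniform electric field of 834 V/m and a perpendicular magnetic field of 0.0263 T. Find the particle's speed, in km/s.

v ≈ 31.7 km/s

For zero net force, qE = qvB, so v = E/B.
v = (834) / (0.0263) = 3.17×10^4 m/s.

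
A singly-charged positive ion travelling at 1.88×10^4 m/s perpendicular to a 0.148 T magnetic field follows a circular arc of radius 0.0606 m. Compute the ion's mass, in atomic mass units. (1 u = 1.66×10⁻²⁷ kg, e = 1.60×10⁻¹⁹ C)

m ≈ 46.0 u

qvB = mv²/r ⇒ m = qBr/v.
m = (1×1.60×10^-19)(0.148)(0.0606) / (1.88×10^4) = 7.63×10^-26 kg = 46.0 u.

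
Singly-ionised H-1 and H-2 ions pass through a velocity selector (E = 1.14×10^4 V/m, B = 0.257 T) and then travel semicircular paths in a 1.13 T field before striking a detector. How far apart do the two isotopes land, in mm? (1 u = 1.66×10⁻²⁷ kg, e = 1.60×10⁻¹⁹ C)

Δd ≈ 0.815 mm

Both emerge at v = E/B₁ = 4.44×10^4 m/s.
r = mv/(qB₂), so r₁ = 4.07×10^-4 m and r₂ = 8.15×10^-4 m, giving Δr = 4.07×10^-4 m.
After a semicircle each ion lands a diameter 2r from the entry slit, so the separation is 2Δr = 8.15×10^-4 m.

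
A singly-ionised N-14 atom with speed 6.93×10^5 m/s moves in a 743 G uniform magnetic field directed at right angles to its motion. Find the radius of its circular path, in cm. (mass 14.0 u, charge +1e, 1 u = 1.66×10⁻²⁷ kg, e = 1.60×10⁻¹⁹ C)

The magnetic force provides the centripetal force: qvB = mv²/r, so r = mv/(qB).
r = (2.32×10^-26 kg)(6.93×10^5 m/s) / [(1×1.60×10^-19 C)(0.0743 T)] = 1.35 m.

r ≈ 135 cm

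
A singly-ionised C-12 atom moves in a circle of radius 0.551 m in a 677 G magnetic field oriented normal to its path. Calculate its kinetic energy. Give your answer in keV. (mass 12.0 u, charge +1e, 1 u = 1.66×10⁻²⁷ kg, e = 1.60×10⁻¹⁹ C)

v = qBr/m = (1×1.60×10^-19)(0.0677)(0.551) / (1.99×10^-26) = 3.00×10^5 m/s.
K = ½mv² = 0.5·(1.99×10^-26)·(3.00×10^5)² = 8.94×10^-16 J = 5.59 keV.

K ≈ 5.59 keV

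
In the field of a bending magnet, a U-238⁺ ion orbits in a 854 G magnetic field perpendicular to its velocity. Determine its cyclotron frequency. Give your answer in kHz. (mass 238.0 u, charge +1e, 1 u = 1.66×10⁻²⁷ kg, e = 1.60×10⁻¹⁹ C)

f ≈ 5.50 kHz

f = qB/(2πm) = (1×1.60×10^-19)(0.0854) / [2π(3.95×10^-25)] = 5500 Hz.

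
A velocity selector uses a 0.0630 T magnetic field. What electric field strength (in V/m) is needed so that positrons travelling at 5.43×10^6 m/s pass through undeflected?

E ≈ 3.42×10^5 V/m

qE = qvB ⇒ E = vB = (5.43×10^6)(0.0630) = 3.42×10^5 V/m.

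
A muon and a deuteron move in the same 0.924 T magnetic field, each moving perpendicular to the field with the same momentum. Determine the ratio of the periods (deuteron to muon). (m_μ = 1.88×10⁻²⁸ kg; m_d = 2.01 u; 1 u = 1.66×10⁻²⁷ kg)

ratio ≈ 17.7

T = 2πm/(qB) is independent of speed, so T₂/T₁ = (m₂/q₂)/(m₁/q₁).
T_{deuteron}/T_{muon} = (3.34×10^-27/1e) / (1.88×10^-28/1e) = 17.7.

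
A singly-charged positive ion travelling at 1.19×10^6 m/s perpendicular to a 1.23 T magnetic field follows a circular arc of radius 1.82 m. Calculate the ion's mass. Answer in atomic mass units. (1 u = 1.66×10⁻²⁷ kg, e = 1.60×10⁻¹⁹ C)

m ≈ 181 u

qvB = mv²/r ⇒ m = qBr/v.
m = (1×1.60×10^-19)(1.23)(1.82) / (1.19×10^6) = 3.01×10^-25 kg = 181 u.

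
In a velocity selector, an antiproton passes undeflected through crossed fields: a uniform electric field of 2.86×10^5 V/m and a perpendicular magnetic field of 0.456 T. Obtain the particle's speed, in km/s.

For zero net force, qE = qvB, so v = E/B.
v = (2.86×10^5) / (0.456) = 6.27×10^5 m/s.

v ≈ 627 km/s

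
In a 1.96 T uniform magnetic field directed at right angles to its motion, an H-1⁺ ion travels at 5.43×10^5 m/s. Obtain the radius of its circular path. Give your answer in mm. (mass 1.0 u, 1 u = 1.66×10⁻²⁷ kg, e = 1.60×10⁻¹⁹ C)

The magnetic force provides the centripetal force: qvB = mv²/r, so r = mv/(qB).
r = (1.66×10^-27 kg)(5.43×10^5 m/s) / [(1×1.60×10^-19 C)(1.96 T)] = 2.87×10^-3 m.

r ≈ 2.87 mm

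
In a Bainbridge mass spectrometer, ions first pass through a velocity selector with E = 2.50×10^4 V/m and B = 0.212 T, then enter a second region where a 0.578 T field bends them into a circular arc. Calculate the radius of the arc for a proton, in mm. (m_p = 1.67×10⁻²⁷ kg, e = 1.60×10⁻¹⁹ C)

The selector passes v = E/B = 2.50×10^4/0.212 = 1.18×10^5 m/s.
In the deflection region, r = mv/(qB₂) = (1.67×10^-27)(1.18×10^5) / [(1×1.60×10^-19)(0.578)] = 2.13×10^-3 m.

r ≈ 2.13 mm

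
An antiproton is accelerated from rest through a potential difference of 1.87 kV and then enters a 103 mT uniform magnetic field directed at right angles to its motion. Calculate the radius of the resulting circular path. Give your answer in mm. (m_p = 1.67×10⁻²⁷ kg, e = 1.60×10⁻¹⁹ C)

r ≈ 60.7 mm

The kinetic energy gained is K = qV = (1×1.60×10^-19)(1870) = 2.99×10^-16 J.
v = √(2K/m) = 5.99×10^5 m/s.
r = mv/(qB) = (1.67×10^-27)(5.99×10^5) / [(1×1.60×10^-19)(0.103)] = 0.0607 m.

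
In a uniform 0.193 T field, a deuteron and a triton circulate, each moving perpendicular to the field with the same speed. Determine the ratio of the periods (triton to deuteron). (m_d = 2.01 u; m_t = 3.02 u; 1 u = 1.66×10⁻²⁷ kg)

ratio ≈ 1.50

T = 2πm/(qB) is independent of speed, so T₂/T₁ = (m₂/q₂)/(m₁/q₁).
T_{triton}/T_{deuteron} = (5.01×10^-27/1e) / (3.34×10^-27/1e) = 1.50.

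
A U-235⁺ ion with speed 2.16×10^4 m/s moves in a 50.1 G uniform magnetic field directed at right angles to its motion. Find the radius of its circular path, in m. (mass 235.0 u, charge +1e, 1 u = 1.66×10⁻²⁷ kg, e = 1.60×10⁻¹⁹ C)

r ≈ 10.5 m

The magnetic force provides the centripetal force: qvB = mv²/r, so r = mv/(qB).
r = (3.90×10^-25 kg)(2.16×10^4 m/s) / [(1×1.60×10^-19 C)(5.01×10^-3 T)] = 10.5 m.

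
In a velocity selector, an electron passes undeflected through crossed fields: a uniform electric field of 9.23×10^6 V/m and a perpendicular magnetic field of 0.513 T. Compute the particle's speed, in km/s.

v ≈ 18000 km/s

For zero net force, qE = qvB, so v = E/B.
v = (9.23×10^6) / (0.513) = 1.80×10^7 m/s.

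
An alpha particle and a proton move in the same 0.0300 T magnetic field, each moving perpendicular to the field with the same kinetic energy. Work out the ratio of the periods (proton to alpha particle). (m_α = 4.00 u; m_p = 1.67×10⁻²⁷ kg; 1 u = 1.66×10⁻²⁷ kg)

ratio ≈ 0.503

T = 2πm/(qB) is independent of speed, so T₂/T₁ = (m₂/q₂)/(m₁/q₁).
T_{proton}/T_{alpha particle} = (1.67×10^-27/1e) / (6.64×10^-27/2e) = 0.503.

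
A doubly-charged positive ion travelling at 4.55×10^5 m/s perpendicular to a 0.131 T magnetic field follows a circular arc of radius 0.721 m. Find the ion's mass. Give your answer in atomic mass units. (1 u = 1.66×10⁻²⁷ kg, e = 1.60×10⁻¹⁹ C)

m ≈ 40.0 u

qvB = mv²/r ⇒ m = qBr/v.
m = (2×1.60×10^-19)(0.131)(0.721) / (4.55×10^5) = 6.64×10^-26 kg = 40.0 u.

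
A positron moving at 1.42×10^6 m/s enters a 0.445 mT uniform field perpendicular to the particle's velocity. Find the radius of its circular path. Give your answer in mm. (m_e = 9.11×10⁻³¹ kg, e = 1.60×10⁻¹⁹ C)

r ≈ 18.2 mm

The magnetic force provides the centripetal force: qvB = mv²/r, so r = mv/(qB).
r = (9.11×10^-31 kg)(1.42×10^6 m/s) / [(1×1.60×10^-19 C)(4.45×10^-4 T)] = 0.0182 m.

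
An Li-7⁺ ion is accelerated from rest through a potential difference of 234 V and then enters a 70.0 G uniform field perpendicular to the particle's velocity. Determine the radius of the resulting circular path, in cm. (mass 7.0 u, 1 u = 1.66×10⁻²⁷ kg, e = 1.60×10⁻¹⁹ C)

The kinetic energy gained is K = qV = (1×1.60×10^-19)(234) = 3.74×10^-17 J.
v = √(2K/m) = 8.03×10^4 m/s.
r = mv/(qB) = (1.16×10^-26)(8.03×10^4) / [(1×1.60×10^-19)(7.00×10^-3)] = 0.833 m.

r ≈ 83.3 cm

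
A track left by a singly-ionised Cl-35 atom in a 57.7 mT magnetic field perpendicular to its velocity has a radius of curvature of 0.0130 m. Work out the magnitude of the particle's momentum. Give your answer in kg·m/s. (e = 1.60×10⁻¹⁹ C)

Since qvB = mv²/r, the momentum p = mv = qBr.
p = (1×1.60×10^-19)(0.0577)(0.0130) = 1.20×10^-22 kg·m/s.

p ≈ 1.20×10^-22 kg·m/s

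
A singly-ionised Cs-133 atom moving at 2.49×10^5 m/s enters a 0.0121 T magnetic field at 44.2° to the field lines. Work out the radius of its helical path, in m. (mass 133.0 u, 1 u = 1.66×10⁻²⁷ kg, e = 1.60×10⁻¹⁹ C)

Only the perpendicular component v⊥ = v sin44.2° = 1.74×10^5 m/s is bent by the field.
r = m v⊥ /(qB) = (2.21×10^-25)(1.74×10^5) / [(1×1.60×10^-19)(0.0121)] = 19.8 m.

r ≈ 19.8 m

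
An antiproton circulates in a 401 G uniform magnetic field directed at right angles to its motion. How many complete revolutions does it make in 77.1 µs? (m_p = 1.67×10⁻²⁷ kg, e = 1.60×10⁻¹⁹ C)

N = 47

T = 2πm/(qB) = 2π(1.67×10^-27) / [(1×1.60×10^-19)(0.0401)] = 1.6354×10^-6 s.
N = t/T = 7.71×10^-5 / 1.6354×10^-6 ≈ 47.14, so 47 complete revolutions.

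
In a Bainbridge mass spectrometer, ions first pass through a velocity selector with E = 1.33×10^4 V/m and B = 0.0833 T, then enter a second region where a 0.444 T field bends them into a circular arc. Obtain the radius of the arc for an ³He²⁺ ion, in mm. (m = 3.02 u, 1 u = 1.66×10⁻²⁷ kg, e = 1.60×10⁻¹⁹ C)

The selector passes v = E/B = 1.33×10^4/0.0833 = 1.60×10^5 m/s.
In the deflection region, r = mv/(qB₂) = (5.01×10^-27)(1.60×10^5) / [(2×1.60×10^-19)(0.444)] = 5.63×10^-3 m.

r ≈ 5.63 mm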